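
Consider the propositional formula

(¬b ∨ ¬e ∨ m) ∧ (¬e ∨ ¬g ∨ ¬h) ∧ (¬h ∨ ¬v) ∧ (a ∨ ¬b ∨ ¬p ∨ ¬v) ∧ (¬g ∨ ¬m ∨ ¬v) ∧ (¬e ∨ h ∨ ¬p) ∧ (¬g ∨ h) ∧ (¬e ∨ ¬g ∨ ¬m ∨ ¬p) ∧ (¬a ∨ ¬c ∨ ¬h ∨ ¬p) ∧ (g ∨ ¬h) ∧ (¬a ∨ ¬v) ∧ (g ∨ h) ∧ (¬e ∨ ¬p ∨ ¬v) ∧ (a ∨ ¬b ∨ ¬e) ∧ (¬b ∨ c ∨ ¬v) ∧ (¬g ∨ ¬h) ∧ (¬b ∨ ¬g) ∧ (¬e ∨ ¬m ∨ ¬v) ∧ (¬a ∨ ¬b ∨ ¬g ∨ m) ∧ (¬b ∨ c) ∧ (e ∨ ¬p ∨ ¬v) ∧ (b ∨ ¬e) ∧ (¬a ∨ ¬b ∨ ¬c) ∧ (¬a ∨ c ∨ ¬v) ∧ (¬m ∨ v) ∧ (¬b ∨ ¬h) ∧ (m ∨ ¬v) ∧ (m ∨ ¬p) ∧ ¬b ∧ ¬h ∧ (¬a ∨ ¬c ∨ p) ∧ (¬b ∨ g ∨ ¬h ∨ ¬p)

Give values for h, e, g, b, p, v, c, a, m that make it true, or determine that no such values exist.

Unsatisfiable — no assignment works.

Case h = True:
  Clause (¬h) is falsified — contradiction.
Case h = False:
  (¬g ∨ h) forces g = False.
  Clause (g ∨ h) is falsified — contradiction.
Both cases fail, so the formula is unsatisfiable.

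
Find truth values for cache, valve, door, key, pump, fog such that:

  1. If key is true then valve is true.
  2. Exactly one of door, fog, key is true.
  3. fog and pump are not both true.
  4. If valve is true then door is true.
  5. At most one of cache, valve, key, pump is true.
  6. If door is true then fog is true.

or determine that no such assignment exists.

cache=T, valve=F, door=F, key=F, pump=F, fog=T

  (1) key=F ⇒ valve: vacuous ✓
  (2) {door, fog, key}: 1 true — exactly one ✓
  (3) fog=T, pump=F — not both ✓
  (4) valve=F ⇒ door: vacuous ✓
  (5) {cache, valve, key, pump}: 1 true — at most one ✓
  (6) door=F ⇒ fog: vacuous ✓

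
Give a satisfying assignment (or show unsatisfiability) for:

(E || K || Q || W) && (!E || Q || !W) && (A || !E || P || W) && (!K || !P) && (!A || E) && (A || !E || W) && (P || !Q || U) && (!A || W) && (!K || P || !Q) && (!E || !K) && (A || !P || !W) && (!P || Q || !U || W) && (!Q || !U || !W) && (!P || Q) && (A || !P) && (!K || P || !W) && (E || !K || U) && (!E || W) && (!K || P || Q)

K = False, U = False, W = True, E = True, P = True, A = True, Q = True

Try K = True:
  (!K || !P) forces P = False.
  (!K || P || !Q) forces Q = False.
  clause (!K || P || Q) is falsified — backtrack.
So K = False.
Set U = False.
Set W = True.
Set E = True.
  then (!E || Q || !W) forces Q = True.
  then (P || !Q || U) forces P = True.
  then (A || !P || !W) forces A = True.
All clauses satisfied.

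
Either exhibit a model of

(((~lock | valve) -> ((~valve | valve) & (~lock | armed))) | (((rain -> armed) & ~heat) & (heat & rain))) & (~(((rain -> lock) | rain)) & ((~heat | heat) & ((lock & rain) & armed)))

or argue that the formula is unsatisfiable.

Unsatisfiable

The conjunct ~(((rain -> lock) | rain)) is unsatisfiable on its own:
  rain=F, lock=F: evaluates to False.
  rain=F, lock=T: evaluates to False.
  rain=T, lock=F: evaluates to False.
  rain=T, lock=T: evaluates to False.
So the whole conjunction is unsatisfiable.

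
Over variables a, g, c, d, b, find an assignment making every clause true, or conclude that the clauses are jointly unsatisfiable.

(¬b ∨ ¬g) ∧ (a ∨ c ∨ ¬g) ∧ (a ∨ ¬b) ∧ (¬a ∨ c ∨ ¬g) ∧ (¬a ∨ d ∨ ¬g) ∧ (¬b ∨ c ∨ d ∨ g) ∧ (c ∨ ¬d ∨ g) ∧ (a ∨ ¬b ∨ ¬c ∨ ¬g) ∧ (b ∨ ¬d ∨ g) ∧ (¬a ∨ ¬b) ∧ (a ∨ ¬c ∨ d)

a = True, g = True, c = True, d = True, b = False

Set a = True.
  then (¬a ∨ ¬b) forces b = False.
Set g = True.
  then (¬a ∨ c ∨ ¬g) forces c = True.
  then (¬a ∨ d ∨ ¬g) forces d = True.
All clauses satisfied.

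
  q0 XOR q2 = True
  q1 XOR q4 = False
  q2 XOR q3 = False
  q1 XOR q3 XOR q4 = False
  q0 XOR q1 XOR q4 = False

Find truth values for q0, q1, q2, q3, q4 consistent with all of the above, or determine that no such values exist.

Unsatisfiable — no assignment works.

Adding constraints 1, 3, 4, 5 mod 2: every variable appears an even number of times on the left, so the left side is 0.
But the right sides sum to 1 (mod 2). 0 ≠ 1 — the system is inconsistent.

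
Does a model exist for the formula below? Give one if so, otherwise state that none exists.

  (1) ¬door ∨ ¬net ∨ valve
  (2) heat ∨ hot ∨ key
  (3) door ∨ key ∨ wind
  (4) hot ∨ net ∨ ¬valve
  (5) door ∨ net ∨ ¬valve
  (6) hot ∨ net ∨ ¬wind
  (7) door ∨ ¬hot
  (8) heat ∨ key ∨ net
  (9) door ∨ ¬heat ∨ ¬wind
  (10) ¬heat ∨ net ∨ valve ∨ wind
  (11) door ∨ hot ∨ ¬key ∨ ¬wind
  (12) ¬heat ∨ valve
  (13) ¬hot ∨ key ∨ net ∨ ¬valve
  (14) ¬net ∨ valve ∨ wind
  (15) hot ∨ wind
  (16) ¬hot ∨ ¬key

net = True, valve = True, heat = False, wind = False, door = True, key = False, hot = True

Set net = True.
Set valve = True.
Set heat = False.
Set wind = False.
  then (hot ∨ wind) forces hot = True.
  then (¬hot ∨ ¬key) forces key = False.
  then (door ∨ key ∨ wind) forces door = True.
All clauses satisfied.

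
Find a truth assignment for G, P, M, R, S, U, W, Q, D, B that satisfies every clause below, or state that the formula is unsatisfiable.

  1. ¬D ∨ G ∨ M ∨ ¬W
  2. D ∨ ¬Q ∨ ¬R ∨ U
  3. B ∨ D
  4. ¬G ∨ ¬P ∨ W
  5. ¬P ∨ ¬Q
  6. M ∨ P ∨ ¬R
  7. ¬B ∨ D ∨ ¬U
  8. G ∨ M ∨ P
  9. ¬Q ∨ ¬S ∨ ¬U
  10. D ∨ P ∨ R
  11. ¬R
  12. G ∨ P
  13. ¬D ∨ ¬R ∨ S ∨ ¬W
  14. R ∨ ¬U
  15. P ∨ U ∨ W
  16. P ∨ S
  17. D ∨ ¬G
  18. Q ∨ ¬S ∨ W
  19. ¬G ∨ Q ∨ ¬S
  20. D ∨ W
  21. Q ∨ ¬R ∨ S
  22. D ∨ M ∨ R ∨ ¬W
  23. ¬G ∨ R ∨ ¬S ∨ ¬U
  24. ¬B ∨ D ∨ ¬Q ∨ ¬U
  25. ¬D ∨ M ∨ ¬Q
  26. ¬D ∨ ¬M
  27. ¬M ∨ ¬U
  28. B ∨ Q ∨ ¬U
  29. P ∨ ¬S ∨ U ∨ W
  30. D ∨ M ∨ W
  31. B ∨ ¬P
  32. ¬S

Unit clause (¬R) forces R = False.
In (R ∨ ¬U) only ¬U is left, so U = False.
Unit clause (¬S) forces S = False.
In (P ∨ S) only P is left, so P = True.
In (B ∨ ¬P) only B is left, so B = True.
In (¬P ∨ ¬Q) only ¬Q is left, so Q = False.
Set G = False.
Set M = True.
  then (¬D ∨ ¬M) forces D = False.
  then (D ∨ W) forces W = True.
All clauses satisfied.

G = False, P = True, M = True, R = False, S = False, U = False, W = True, Q = False, D = False, B = True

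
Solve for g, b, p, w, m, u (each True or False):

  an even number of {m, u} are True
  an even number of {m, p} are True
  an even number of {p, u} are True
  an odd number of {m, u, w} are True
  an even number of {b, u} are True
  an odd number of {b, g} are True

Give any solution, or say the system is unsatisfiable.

g=F, b=T, p=T, w=T, m=T, u=T

{m, u}: 2 true → even ✓
{m, p}: 2 true → even ✓
{p, u}: 2 true → even ✓
{m, u, w}: 3 true → odd ✓
{b, u}: 2 true → even ✓
{b, g}: 1 true → odd ✓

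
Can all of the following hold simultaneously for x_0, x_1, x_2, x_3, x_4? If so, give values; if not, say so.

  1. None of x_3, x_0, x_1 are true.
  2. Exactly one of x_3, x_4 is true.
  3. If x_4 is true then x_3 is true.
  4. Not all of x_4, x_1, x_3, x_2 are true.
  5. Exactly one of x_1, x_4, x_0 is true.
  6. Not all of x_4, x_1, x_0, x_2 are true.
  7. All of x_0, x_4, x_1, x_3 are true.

Unsatisfiable — no assignment works.

Case x_0 = True:
  Constraint (1) is violated (x_0=T) — contradiction.
Case x_0 = False:
  Constraint (7) is violated (x_0=F) — contradiction.
Both cases fail — unsatisfiable.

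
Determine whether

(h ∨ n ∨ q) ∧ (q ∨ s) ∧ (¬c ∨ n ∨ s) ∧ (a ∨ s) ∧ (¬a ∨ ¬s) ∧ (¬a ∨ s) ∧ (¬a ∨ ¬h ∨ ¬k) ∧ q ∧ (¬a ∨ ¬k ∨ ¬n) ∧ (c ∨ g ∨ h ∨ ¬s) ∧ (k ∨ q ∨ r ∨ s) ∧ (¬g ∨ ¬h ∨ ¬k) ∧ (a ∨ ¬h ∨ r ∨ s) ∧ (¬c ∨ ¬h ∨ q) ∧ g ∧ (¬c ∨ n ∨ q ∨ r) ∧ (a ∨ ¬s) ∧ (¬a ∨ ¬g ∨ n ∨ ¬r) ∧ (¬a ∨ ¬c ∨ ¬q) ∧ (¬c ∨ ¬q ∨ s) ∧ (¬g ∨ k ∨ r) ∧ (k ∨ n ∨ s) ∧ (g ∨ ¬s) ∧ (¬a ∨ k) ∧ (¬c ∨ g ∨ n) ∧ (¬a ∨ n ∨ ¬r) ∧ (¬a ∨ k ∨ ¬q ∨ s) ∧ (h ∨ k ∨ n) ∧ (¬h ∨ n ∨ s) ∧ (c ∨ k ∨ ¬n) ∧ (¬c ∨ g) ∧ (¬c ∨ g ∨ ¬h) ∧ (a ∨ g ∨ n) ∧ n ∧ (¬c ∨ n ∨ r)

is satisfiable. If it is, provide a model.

Case a = True:
  (¬a ∨ ¬s) forces s = False.
  Clause (¬a ∨ s) is falsified — contradiction.
Case a = False:
  (a ∨ s) forces s = True.
  Clause (a ∨ ¬s) is falsified — contradiction.
Both cases fail, so the formula is unsatisfiable.

No satisfying assignment exists.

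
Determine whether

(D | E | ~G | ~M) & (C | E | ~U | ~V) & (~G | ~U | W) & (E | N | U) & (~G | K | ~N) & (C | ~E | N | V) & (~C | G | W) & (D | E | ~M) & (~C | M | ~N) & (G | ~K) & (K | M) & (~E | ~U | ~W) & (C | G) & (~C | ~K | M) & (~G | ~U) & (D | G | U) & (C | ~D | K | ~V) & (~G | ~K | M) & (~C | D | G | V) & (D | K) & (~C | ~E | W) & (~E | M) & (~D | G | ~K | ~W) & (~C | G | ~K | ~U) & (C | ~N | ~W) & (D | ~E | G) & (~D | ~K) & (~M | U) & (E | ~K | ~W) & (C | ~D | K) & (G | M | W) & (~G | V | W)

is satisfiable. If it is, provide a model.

W = True, D = True, G = False, U = True, K = False, E = False, M = True, N = True, V = True, C = True

Set W = True.
Try D = False:
  (D | K) forces K = True.
  (G | ~K) forces G = True.
  (~G | ~U) forces U = False.
  (~G | ~K | M) forces M = True.
  clause (~M | U) is falsified — backtrack.
So D = True.
  then (~D | ~K) forces K = False.
  then (C | ~D | K) forces C = True.
  then (K | M) forces M = True.
  then (~M | U) forces U = True.
  then (~E | ~U | ~W) forces E = False.
  then (~G | ~U) forces G = False.
Set N = True.
Set V = True.
All clauses satisfied.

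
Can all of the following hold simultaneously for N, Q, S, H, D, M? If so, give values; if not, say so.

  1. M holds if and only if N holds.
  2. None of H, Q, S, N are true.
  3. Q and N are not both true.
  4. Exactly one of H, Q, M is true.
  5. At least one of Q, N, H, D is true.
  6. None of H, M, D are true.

UNSATISFIABLE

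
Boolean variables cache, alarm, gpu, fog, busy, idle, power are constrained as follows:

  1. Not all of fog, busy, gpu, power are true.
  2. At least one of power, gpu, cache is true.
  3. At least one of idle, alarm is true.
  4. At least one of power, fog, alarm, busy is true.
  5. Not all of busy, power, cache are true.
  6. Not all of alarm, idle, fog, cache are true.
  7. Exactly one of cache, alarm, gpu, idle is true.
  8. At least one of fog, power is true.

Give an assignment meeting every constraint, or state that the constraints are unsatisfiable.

cache=F; alarm=T; gpu=F; fog=T; busy=F; idle=F; power=T

  (1) {fog, busy, gpu, power}: 2/4 true — not all ✓
  (2) {power, gpu, cache}: 1 true — at least one ✓
  (3) {idle, alarm}: 1 true — at least one ✓
  (4) {power, fog, alarm, busy}: 3 true — at least one ✓
  (5) {busy, power, cache}: 1/3 true — not all ✓
  (6) {alarm, idle, fog, cache}: 2/4 true — not all ✓
  (7) {cache, alarm, gpu, idle}: 1 true — exactly one ✓
  (8) {fog, power}: 2 true — at least one ✓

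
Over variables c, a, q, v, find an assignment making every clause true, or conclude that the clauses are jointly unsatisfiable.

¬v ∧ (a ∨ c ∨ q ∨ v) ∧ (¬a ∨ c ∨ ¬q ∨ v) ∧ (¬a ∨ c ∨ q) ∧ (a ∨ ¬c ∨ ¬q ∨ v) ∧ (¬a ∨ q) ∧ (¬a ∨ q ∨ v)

c = False, a = False, q = True, v = False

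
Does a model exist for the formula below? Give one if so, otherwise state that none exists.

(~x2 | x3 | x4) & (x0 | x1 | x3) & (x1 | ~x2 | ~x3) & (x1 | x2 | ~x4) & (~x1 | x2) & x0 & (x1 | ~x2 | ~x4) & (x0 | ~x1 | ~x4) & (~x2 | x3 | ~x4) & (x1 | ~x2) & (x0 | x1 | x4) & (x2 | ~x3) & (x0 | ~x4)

x0: True, x1: False, x2: False, x3: False, x4: False

Unit clause (x0) forces x0 = True.
Set x1 = False.
  then (x1 | ~x2) forces x2 = False.
  then (x2 | ~x3) forces x3 = False.
  then (x1 | x2 | ~x4) forces x4 = False.
All clauses satisfied.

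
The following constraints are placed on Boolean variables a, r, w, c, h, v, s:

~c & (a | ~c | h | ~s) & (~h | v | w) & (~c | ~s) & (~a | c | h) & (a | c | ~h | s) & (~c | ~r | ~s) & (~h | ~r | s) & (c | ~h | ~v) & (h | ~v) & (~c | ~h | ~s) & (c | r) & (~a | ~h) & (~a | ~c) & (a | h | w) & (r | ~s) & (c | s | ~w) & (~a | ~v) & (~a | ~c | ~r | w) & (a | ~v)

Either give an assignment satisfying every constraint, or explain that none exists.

Unit clause (~c) forces c = False.
In (c | r) only r is left, so r = True.
Set a = False.
  then (a | ~v) forces v = False.
Set w = True.
  then (c | s | ~w) forces s = True.
Set h = True.
All clauses satisfied.

a = False, r = True, w = True, c = False, h = True, v = False, s = True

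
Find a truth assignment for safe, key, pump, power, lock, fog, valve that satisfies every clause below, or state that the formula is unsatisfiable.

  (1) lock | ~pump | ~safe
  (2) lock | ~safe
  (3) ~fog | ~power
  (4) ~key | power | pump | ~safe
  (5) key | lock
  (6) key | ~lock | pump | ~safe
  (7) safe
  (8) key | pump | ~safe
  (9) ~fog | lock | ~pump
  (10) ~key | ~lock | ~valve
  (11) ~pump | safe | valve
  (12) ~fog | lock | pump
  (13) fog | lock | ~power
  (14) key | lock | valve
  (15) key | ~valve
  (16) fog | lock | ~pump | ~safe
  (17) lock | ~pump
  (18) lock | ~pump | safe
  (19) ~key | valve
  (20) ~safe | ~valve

safe: True, key: False, pump: True, power: False, lock: True, fog: True, valve: False

Unit clause (safe) forces safe = True.
In (~safe | ~valve) only ~valve is left, so valve = False.
In (lock | ~safe) only lock is left, so lock = True.
In (~key | valve) only ~key is left, so key = False.
In (key | ~lock | pump | ~safe) only pump is left, so pump = True.
Set power = False.
Set fog = True.
All clauses satisfied.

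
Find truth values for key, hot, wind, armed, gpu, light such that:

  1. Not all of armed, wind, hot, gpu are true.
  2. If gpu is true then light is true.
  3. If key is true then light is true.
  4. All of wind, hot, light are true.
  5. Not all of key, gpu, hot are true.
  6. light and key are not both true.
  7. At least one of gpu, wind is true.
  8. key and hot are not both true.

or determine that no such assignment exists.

key = False, hot = True, wind = True, armed = True, gpu = False, light = True

  (1) {armed, wind, hot, gpu}: 3/4 true — not all ✓
  (2) gpu=F ⇒ light: vacuous ✓
  (3) key=F ⇒ light: vacuous ✓
  (4) {wind, hot, light}: all 3 true ✓
  (5) {key, gpu, hot}: 1/3 true — not all ✓
  (6) light=T, key=F — not both ✓
  (7) {gpu, wind}: 1 true — at least one ✓
  (8) key=F, hot=T — not both ✓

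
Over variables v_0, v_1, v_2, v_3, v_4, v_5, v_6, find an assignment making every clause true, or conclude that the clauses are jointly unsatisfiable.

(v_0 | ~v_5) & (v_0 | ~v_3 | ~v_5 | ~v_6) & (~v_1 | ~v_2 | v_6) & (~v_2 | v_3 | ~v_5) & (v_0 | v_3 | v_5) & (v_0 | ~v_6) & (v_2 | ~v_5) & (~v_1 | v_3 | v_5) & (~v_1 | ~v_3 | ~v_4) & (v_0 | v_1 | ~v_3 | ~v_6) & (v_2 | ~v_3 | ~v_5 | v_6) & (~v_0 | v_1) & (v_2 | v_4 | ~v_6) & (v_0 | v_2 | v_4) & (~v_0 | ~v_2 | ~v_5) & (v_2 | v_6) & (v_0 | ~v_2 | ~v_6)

Set v_0 = True.
  then (~v_0 | v_1) forces v_1 = True.
Set v_2 = True.
  then (~v_1 | ~v_2 | v_6) forces v_6 = True.
  then (~v_0 | ~v_2 | ~v_5) forces v_5 = False.
  then (~v_1 | v_3 | v_5) forces v_3 = True.
  then (~v_1 | ~v_3 | ~v_4) forces v_4 = False.
All clauses satisfied.

v_0 = True, v_1 = True, v_2 = True, v_3 = True, v_4 = False, v_5 = False, v_6 = True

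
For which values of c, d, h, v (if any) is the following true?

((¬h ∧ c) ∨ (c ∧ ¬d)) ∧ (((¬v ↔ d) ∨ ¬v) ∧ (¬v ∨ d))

c = True, d = False, h = True, v = False

  (¬h ∧ c) ∨ (c ∧ ¬d) = True
    ¬h ∧ c = False
      ¬h = False
    c ∧ ¬d = True
      ¬d = True
  ((¬v ↔ d) ∨ ¬v) ∧ (¬v ∨ d) = True
    (¬v ↔ d) ∨ ¬v = True
      ¬v ↔ d = False
        ¬v = True
      ¬v = True
    ¬v ∨ d = True
      ¬v = True
Both conjuncts True, so the formula holds.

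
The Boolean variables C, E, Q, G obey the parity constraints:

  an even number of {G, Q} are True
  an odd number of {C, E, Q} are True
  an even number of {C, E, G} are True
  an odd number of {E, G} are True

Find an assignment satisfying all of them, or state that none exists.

UNSATISFIABLE

Adding constraints 1, 2, 3 mod 2: every variable appears an even number of times on the left, so the left side is 0.
But the right sides sum to 1 (mod 2). 0 ≠ 1 — the system is inconsistent.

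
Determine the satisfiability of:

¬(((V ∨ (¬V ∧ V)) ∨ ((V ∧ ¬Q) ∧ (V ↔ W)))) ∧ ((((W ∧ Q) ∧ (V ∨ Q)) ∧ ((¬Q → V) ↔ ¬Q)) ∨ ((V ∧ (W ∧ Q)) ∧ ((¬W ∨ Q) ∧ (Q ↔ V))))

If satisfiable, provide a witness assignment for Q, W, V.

UNSATISFIABLE

Case V = True: the conjunct ¬(((V ∨ (¬V ∧ V)) ∨ ((V ∧ ¬Q) ∧ (V ↔ W)))) becomes ¬((True ∨ (¬Q ∧ W))) = False.
Case V = False: the formula simplifies to ((W ∧ Q) ∧ Q) ∧ (Q ↔ ¬Q).
  Q = True: the conjunct Q ↔ ¬Q becomes True ↔ ¬True = False.
  Q = False: the conjunct Q is False.
Both cases fail — unsatisfiable.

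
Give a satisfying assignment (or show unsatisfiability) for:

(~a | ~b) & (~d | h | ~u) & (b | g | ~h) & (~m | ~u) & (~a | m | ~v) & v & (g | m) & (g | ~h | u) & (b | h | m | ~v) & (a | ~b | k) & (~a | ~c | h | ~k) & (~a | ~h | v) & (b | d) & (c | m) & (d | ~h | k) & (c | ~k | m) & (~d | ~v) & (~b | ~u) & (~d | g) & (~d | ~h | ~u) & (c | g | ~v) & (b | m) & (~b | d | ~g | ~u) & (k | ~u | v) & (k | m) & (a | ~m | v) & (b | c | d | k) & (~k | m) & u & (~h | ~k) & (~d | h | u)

Case v = True:
  (~d | ~v) forces d = False.
  (b | d) forces b = True.
  (~a | ~b) forces a = False.
  (a | ~b | k) forces k = True.
  (~b | ~u) forces u = False.
  Clause (u) is falsified — contradiction.
Case v = False:
  Clause (v) is falsified — contradiction.
Both cases fail, so the formula is unsatisfiable.

UNSATISFIABLE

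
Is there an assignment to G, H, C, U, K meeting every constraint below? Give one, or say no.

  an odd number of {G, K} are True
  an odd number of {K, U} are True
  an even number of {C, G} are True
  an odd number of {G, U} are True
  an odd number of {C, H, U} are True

No satisfying assignment exists.

Adding constraints 1, 2, 4 mod 2: every variable appears an even number of times on the left, so the left side is 0.
But the right sides sum to 1 (mod 2). 0 ≠ 1 — the system is inconsistent.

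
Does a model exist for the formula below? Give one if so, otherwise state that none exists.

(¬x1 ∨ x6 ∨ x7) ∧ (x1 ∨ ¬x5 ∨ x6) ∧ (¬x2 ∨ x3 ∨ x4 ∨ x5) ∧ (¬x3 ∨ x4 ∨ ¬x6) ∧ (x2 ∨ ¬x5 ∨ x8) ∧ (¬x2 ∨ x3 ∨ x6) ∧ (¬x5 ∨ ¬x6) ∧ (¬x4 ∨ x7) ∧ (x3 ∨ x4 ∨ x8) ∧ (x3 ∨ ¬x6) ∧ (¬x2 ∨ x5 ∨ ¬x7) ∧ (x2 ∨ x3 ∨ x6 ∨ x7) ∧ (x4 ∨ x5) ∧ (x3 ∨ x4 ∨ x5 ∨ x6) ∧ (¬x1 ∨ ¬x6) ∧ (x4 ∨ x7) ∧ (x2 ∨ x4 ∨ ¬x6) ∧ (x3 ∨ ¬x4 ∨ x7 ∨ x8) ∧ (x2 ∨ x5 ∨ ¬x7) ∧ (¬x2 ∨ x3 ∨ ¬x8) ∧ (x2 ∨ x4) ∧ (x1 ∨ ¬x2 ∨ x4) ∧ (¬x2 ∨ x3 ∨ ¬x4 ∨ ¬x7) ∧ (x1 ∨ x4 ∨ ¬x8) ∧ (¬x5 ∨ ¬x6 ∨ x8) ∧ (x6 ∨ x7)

Set x1 = True.
  then (¬x1 ∨ ¬x6) forces x6 = False.
  then (x6 ∨ x7) forces x7 = True.
Set x2 = True.
  then (¬x2 ∨ x3 ∨ x6) forces x3 = True.
  then (¬x2 ∨ x5 ∨ ¬x7) forces x5 = True.
Set x4 = False.
Set x8 = False.
All clauses satisfied.

x1 = True, x2 = True, x3 = True, x4 = False, x5 = True, x6 = False, x7 = True, x8 = False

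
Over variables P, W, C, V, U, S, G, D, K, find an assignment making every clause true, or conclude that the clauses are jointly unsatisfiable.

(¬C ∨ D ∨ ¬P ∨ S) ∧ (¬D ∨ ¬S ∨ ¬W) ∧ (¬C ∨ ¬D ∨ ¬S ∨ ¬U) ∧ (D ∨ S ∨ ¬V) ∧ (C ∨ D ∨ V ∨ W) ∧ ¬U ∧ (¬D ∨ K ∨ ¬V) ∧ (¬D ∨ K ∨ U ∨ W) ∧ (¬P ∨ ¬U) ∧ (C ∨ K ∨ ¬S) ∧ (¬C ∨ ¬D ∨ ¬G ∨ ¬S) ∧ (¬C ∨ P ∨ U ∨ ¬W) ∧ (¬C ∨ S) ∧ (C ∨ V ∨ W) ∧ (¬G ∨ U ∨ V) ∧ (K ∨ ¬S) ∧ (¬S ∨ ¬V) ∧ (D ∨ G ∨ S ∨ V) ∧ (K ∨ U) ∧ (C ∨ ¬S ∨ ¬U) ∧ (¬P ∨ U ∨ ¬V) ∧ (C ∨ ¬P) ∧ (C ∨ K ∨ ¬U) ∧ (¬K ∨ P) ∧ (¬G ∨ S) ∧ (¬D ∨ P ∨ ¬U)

Unit clause (¬U) forces U = False.
In (K ∨ U) only K is left, so K = True.
In (¬K ∨ P) only P is left, so P = True.
In (¬P ∨ U ∨ ¬V) only ¬V is left, so V = False.
In (C ∨ ¬P) only C is left, so C = True.
In (¬C ∨ S) only S is left, so S = True.
In (¬G ∨ U ∨ V) only ¬G is left, so G = False.
Set W = False.
Set D = True.
All clauses satisfied.

P=T, W=F, C=T, V=F, U=F, S=T, G=F, D=T, K=T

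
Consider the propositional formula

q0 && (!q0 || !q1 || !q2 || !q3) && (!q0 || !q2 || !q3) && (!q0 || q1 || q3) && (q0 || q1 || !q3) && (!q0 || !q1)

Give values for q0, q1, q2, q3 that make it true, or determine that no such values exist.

Unit clause (q0) forces q0 = True.
In (!q0 || !q1) only !q1 is left, so q1 = False.
In (!q0 || q1 || q3) only q3 is left, so q3 = True.
In (!q0 || !q2 || !q3) only !q2 is left, so q2 = False.
All clauses satisfied.

q0=T, q1=F, q2=F, q3=T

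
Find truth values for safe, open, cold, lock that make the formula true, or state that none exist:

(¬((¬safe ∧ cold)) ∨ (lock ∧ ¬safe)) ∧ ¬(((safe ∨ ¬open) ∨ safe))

safe: False; open: True; cold: False; lock: False

  ¬((¬safe ∧ cold)) ∨ (lock ∧ ¬safe) = True
    ¬((¬safe ∧ cold)) = True
      ¬safe ∧ cold = False
        ¬safe = True
    lock ∧ ¬safe = False
      ¬safe = True
  ¬(((safe ∨ ¬open) ∨ safe)) = True
    (safe ∨ ¬open) ∨ safe = False
      safe ∨ ¬open = False
        ¬open = False
Both conjuncts True, so the formula holds.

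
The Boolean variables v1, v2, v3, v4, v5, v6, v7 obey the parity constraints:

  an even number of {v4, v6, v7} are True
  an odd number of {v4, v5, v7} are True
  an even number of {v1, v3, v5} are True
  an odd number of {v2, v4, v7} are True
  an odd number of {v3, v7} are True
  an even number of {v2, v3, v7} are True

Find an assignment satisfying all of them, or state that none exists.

v1 = False, v2 = True, v3 = True, v4 = False, v5 = True, v6 = False, v7 = False

{v4, v6, v7}: 0 true → even ✓
{v4, v5, v7}: 1 true → odd ✓
{v1, v3, v5}: 2 true → even ✓
{v2, v4, v7}: 1 true → odd ✓
{v3, v7}: 1 true → odd ✓
{v2, v3, v7}: 2 true → even ✓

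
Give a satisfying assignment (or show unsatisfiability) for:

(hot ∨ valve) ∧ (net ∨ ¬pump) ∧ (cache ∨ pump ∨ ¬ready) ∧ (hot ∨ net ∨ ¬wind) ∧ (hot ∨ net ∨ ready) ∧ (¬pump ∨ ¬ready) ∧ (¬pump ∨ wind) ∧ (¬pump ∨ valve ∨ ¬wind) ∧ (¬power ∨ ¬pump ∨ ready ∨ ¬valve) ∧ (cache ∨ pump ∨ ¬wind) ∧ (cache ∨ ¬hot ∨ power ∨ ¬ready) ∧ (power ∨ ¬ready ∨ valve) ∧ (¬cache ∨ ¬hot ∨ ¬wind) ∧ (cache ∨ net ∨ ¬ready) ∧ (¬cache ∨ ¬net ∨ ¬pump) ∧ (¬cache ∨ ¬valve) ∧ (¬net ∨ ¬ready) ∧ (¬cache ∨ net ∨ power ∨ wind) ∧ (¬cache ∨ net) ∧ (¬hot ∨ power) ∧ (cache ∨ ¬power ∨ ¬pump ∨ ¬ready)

Set wind = False.
  then (¬pump ∨ wind) forces pump = False.
Set ready = False.
Set net = False.
  then (hot ∨ net ∨ ready) forces hot = True.
  then (¬cache ∨ net) forces cache = False.
  then (¬hot ∨ power) forces power = True.
Set valve = False.
All clauses satisfied.

wind = False, ready = False, net = False, cache = False, hot = True, pump = False, power = True, valve = False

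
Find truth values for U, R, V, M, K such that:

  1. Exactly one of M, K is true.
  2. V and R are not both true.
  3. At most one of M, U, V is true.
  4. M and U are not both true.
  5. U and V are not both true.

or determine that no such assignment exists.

U=F, R=T, V=F, M=T, K=F

  (1) {M, K}: 1 true — exactly one ✓
  (2) V=F, R=T — not both ✓
  (3) {M, U, V}: 1 true — at most one ✓
  (4) M=T, U=F — not both ✓
  (5) U=F, V=F — not both ✓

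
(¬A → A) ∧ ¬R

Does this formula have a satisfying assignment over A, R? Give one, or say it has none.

A = True, R = False

  ¬A → A = True
    ¬A = False
  ¬R = True
Both conjuncts True, so the formula holds.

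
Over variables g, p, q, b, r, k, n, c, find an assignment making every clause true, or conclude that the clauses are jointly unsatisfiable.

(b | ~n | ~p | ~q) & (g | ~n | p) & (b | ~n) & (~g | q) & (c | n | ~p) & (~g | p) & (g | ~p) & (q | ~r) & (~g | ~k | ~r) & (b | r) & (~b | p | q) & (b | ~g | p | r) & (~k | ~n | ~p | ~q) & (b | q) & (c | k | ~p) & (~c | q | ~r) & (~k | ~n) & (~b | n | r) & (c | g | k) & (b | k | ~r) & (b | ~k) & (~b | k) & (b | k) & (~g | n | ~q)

g = False, p = False, q = True, b = True, r = True, k = True, n = False, c = False

Set g = False.
  then (g | ~p) forces p = False.
  then (g | ~n | p) forces n = False.
Set q = True.
Try b = False:
  (b | r) forces r = True.
  (b | k | ~r) forces k = True.
  clause (b | ~k) is falsified — backtrack.
So b = True.
  then (~b | n | r) forces r = True.
  then (~b | k) forces k = True.
Set c = False.
All clauses satisfied.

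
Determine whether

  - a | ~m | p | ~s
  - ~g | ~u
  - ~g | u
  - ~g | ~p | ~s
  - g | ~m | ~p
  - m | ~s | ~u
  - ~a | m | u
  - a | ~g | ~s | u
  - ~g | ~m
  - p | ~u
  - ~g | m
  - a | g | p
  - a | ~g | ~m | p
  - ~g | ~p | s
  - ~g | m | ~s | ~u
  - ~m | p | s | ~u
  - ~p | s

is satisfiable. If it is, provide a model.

u=F, s=T, a=T, m=T, g=F, p=F

Try u = True:
  (~g | ~u) forces g = False.
  (p | ~u) forces p = True.
  (g | ~m | ~p) forces m = False.
  (m | ~s | ~u) forces s = False.
  clause (~p | s) is falsified — backtrack.
So u = False.
  then (~g | u) forces g = False.
Set s = True.
Set a = True.
  then (~a | m | u) forces m = True.
  then (g | ~m | ~p) forces p = False.
All clauses satisfied.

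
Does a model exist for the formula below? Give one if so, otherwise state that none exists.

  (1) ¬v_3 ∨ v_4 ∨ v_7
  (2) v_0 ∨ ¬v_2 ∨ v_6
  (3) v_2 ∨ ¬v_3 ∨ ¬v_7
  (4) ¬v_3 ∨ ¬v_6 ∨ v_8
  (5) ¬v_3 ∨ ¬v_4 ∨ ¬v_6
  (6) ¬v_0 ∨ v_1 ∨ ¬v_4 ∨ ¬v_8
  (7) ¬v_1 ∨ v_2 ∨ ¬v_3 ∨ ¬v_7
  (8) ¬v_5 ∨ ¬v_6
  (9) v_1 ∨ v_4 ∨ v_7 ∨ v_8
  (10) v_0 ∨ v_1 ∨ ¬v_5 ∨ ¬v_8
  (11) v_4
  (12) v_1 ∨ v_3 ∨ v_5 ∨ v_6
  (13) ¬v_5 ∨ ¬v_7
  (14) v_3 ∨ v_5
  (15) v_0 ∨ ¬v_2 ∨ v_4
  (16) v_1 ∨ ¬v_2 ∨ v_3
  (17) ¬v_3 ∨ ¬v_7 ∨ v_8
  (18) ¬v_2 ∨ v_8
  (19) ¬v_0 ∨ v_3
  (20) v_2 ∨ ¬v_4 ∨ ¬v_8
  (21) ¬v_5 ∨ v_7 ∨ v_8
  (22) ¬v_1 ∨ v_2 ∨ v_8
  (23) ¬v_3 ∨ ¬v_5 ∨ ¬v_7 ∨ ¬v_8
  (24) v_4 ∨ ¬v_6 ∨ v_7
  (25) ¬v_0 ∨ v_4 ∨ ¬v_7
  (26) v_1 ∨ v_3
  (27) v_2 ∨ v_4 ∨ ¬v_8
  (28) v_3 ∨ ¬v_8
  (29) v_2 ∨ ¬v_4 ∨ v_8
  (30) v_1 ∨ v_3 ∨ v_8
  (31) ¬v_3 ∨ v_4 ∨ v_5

v_0=T, v_1=T, v_2=T, v_3=T, v_4=T, v_5=F, v_6=F, v_7=T, v_8=T

Unit clause (v_4) forces v_4 = True.
Set v_0 = True.
  then (¬v_0 ∨ v_3) forces v_3 = True.
  then (¬v_3 ∨ ¬v_4 ∨ ¬v_6) forces v_6 = False.
Try v_1 = False:
  (¬v_0 ∨ v_1 ∨ ¬v_4 ∨ ¬v_8) forces v_8 = False.
  (¬v_3 ∨ ¬v_7 ∨ v_8) forces v_7 = False.
  (¬v_2 ∨ v_8) forces v_2 = False.
  clause (v_2 ∨ ¬v_4 ∨ v_8) is falsified — backtrack.
So v_1 = True.
Try v_2 = False:
  (v_2 ∨ ¬v_3 ∨ ¬v_7) forces v_7 = False.
  (v_2 ∨ ¬v_4 ∨ ¬v_8) forces v_8 = False.
  clause (¬v_1 ∨ v_2 ∨ v_8) is falsified — backtrack.
So v_2 = True.
  then (¬v_2 ∨ v_8) forces v_8 = True.
Set v_5 = False.
Set v_7 = True.
All clauses satisfied.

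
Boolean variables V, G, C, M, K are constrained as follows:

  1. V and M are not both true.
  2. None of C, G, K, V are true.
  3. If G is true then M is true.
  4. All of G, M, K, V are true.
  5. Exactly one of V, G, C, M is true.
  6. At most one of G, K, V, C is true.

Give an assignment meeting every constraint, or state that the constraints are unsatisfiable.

No satisfying assignment exists.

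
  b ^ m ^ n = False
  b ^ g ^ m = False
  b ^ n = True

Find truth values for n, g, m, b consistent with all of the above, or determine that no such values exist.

n = True, g = True, m = True, b = False

b ^ m ^ n = F ^ T ^ T = False ✓
b ^ g ^ m = F ^ T ^ T = False ✓
b ^ n = F ^ T = True ✓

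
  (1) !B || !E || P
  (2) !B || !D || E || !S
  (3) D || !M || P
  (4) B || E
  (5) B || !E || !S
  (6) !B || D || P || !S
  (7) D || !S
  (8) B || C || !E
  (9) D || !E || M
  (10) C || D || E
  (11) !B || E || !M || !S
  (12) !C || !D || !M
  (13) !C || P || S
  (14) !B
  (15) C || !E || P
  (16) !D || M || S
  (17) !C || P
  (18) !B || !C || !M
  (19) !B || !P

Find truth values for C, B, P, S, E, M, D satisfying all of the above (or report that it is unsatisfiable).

Unit clause (!B) forces B = False.
In (B || E) only E is left, so E = True.
In (B || !E || !S) only !S is left, so S = False.
In (B || C || !E) only C is left, so C = True.
In (!C || P || S) only P is left, so P = True.
Try M = False:
  (D || !E || M) forces D = True.
  clause (!D || M || S) is falsified — backtrack.
So M = True.
  then (!C || !D || !M) forces D = False.
All clauses satisfied.

C = True, B = False, P = True, S = False, E = True, M = True, D = False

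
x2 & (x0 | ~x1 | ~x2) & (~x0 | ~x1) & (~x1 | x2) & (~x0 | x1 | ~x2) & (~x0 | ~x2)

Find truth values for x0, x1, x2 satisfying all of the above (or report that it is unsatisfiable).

x0=F, x1=F, x2=T

Unit clause (x2) forces x2 = True.
In (~x0 | ~x2) only ~x0 is left, so x0 = False.
In (x0 | ~x1 | ~x2) only ~x1 is left, so x1 = False.
Check each clause:
  (x2): x2 holds.
  (x0 | ~x1 | ~x2): ~x1 holds.
  (~x0 | ~x1): ~x0 holds.
  (~x1 | x2): ~x1 holds.
  (~x0 | x1 | ~x2): ~x0 holds.
  (~x0 | ~x2): ~x0 holds.
All clauses satisfied.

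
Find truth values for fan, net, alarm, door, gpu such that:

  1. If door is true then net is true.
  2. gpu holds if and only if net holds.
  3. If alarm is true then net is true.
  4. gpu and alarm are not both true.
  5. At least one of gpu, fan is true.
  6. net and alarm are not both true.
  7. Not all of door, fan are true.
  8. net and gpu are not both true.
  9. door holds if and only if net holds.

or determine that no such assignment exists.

fan: True; net: False; alarm: False; door: False; gpu: False

  (1) door=F ⇒ net: vacuous ✓
  (2) gpu=F, net=F — same ✓
  (3) alarm=F ⇒ net: vacuous ✓
  (4) gpu=F, alarm=F — not both ✓
  (5) {gpu, fan}: 1 true — at least one ✓
  (6) net=F, alarm=F — not both ✓
  (7) {door, fan}: 1/2 true — not all ✓
  (8) net=F, gpu=F — not both ✓
  (9) door=F, net=F — same ✓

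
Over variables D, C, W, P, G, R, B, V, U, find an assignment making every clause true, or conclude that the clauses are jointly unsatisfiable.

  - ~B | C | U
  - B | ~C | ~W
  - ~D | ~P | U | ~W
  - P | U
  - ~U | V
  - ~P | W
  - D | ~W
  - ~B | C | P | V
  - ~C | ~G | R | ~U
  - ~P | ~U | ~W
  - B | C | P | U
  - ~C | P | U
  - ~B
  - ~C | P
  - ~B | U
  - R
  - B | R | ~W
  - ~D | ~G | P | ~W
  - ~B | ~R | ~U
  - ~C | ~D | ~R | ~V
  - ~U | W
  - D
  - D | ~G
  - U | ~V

D = True; C = False; W = True; P = False; G = False; R = True; B = False; V = True; U = True

Unit clause (~B) forces B = False.
Unit clause (R) forces R = True.
Unit clause (D) forces D = True.
Try C = True:
  (B | ~C | ~W) forces W = False.
  (~P | W) forces P = False.
  clause (~C | P) is falsified — backtrack.
So C = False.
Set W = True.
Try P = True:
  (~D | ~P | U | ~W) forces U = True.
  clause (~P | ~U | ~W) is falsified — backtrack.
So P = False.
  then (P | U) forces U = True.
  then (~U | V) forces V = True.
  then (~D | ~G | P | ~W) forces G = False.
All clauses satisfied.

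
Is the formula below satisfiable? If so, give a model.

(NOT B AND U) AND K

U = True, B = False, K = True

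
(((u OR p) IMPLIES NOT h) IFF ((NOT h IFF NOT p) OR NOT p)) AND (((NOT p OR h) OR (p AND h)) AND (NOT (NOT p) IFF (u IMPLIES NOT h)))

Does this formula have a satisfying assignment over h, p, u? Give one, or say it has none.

Case p = True: the formula simplifies to (NOT h IFF h) AND ((h OR h) AND (u IMPLIES NOT h)).
  h = True: the conjunct NOT h IFF h becomes NOT True IFF True = False.
  h = False: the conjunct NOT h IFF h becomes NOT False IFF False = False.
Case p = False: the formula simplifies to (u IMPLIES NOT h) AND NOT ((u IMPLIES NOT h)).
  h = True: simplifies to NOT u AND NOT (NOT u).
    u = True: the conjunct NOT u is False.
    u = False: the conjunct NOT (NOT u) becomes NOT (NOT False) = False.
  h = False: the conjunct NOT ((u IMPLIES NOT h)) becomes NOT ((u IMPLIES True)) = False.
Both cases fail — unsatisfiable.

No satisfying assignment exists.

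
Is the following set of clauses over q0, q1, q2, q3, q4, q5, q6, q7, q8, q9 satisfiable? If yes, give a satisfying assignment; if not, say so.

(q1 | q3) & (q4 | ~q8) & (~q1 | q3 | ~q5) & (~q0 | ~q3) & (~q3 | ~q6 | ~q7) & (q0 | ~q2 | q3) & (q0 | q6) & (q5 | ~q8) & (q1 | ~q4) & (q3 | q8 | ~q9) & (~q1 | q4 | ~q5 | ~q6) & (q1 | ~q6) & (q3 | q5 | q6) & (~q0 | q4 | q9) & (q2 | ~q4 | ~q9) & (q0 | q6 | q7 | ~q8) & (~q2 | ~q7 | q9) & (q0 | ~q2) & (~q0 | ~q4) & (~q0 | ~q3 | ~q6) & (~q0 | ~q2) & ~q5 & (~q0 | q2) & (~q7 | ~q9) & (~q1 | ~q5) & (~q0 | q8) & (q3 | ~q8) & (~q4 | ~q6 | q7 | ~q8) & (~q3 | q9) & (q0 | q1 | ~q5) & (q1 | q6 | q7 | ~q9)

Unit clause (~q5) forces q5 = False.
In (q5 | ~q8) only ~q8 is left, so q8 = False.
In (~q0 | q8) only ~q0 is left, so q0 = False.
In (q0 | q6) only q6 is left, so q6 = True.
In (q1 | ~q6) only q1 is left, so q1 = True.
In (q0 | ~q2) only ~q2 is left, so q2 = False.
Set q3 = False.
  then (q3 | q8 | ~q9) forces q9 = False.
Set q4 = False.
Set q7 = False.
All clauses satisfied.

q0 = False, q1 = True, q2 = False, q3 = False, q4 = False, q5 = False, q6 = True, q7 = False, q8 = False, q9 = False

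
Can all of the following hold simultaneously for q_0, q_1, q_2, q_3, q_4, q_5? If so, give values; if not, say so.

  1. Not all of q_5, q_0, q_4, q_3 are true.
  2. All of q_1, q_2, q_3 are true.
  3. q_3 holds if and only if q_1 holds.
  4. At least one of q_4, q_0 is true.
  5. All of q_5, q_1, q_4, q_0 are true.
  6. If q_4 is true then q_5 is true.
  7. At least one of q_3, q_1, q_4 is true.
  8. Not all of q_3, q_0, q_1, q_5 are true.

The formula is unsatisfiable.

Case q_0 = True:
  (2) forces q_1 = True.
  (2) forces q_2 = True.
  (2) forces q_3 = True.
  (5) forces q_5 = True.
  Constraint (8) is violated (q_3=T, q_0=T, q_1=T, q_5=T) — contradiction.
Case q_0 = False:
  Constraint (5) is violated (q_0=F) — contradiction.
Both cases fail — unsatisfiable.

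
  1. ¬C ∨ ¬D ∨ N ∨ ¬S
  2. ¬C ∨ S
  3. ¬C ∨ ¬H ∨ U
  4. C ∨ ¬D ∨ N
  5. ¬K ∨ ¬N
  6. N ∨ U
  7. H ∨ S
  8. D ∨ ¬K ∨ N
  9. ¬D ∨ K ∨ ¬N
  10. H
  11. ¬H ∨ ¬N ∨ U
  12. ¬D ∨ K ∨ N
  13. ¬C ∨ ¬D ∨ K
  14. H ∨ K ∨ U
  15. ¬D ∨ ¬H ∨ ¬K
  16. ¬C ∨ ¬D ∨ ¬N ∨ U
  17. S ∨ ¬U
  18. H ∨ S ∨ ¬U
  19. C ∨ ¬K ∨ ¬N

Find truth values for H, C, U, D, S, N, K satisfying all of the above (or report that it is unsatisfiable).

Unit clause (H) forces H = True.
Set C = True.
  then (¬C ∨ S) forces S = True.
  then (¬C ∨ ¬H ∨ U) forces U = True.
Try D = True:
  (¬C ∨ ¬D ∨ N ∨ ¬S) forces N = True.
  (¬K ∨ ¬N) forces K = False.
  clause (¬D ∨ K ∨ ¬N) is falsified — backtrack.
So D = False.
Set N = True.
  then (¬K ∨ ¬N) forces K = False.
All clauses satisfied.

H = True, C = True, U = True, D = False, S = True, N = True, K = False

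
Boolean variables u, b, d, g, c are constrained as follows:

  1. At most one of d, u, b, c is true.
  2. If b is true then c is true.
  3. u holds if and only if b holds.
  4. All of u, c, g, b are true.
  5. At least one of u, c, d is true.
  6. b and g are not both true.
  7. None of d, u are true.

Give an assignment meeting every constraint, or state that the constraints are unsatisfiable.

The formula is unsatisfiable.

Case u = True:
  Constraint (7) is violated (u=T) — contradiction.
Case u = False:
  Constraint (4) is violated (u=F) — contradiction.
Both cases fail — unsatisfiable.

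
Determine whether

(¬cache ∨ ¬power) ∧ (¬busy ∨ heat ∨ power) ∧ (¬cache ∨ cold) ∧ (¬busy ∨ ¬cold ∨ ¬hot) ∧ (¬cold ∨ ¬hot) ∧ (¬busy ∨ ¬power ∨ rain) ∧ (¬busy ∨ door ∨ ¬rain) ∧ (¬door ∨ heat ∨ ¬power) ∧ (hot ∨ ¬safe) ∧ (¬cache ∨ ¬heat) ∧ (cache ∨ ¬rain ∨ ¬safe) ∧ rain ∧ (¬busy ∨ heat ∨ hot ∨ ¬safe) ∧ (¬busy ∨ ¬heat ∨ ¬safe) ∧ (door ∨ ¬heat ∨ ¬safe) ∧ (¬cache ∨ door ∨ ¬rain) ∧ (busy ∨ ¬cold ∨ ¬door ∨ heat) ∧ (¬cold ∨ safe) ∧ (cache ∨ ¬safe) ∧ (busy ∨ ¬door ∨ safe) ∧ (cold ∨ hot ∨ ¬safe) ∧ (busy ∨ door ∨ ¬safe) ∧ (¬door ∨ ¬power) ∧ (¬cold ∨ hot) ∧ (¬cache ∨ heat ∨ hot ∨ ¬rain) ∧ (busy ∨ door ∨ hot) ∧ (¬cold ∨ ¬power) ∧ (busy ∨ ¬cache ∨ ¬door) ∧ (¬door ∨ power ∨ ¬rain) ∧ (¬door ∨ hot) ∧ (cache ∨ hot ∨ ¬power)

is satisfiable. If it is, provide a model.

Unit clause (rain) forces rain = True.
Set heat = False.
Set power = False.
  then (¬busy ∨ heat ∨ power) forces busy = False.
  then (¬door ∨ power ∨ ¬rain) forces door = False.
  then (¬cache ∨ door ∨ ¬rain) forces cache = False.
  then (cache ∨ ¬safe) forces safe = False.
  then (busy ∨ door ∨ hot) forces hot = True.
  then (¬cold ∨ ¬hot) forces cold = False.
All clauses satisfied.

heat: False, power: False, cache: False, busy: False, rain: True, safe: False, hot: True, door: False, cold: False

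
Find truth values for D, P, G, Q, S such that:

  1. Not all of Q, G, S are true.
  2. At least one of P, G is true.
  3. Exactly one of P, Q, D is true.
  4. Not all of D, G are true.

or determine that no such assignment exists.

D = False, P = False, G = True, Q = True, S = False

  (1) {Q, G, S}: 2/3 true — not all ✓
  (2) {P, G}: 1 true — at least one ✓
  (3) {P, Q, D}: 1 true — exactly one ✓
  (4) {D, G}: 1/2 true — not all ✓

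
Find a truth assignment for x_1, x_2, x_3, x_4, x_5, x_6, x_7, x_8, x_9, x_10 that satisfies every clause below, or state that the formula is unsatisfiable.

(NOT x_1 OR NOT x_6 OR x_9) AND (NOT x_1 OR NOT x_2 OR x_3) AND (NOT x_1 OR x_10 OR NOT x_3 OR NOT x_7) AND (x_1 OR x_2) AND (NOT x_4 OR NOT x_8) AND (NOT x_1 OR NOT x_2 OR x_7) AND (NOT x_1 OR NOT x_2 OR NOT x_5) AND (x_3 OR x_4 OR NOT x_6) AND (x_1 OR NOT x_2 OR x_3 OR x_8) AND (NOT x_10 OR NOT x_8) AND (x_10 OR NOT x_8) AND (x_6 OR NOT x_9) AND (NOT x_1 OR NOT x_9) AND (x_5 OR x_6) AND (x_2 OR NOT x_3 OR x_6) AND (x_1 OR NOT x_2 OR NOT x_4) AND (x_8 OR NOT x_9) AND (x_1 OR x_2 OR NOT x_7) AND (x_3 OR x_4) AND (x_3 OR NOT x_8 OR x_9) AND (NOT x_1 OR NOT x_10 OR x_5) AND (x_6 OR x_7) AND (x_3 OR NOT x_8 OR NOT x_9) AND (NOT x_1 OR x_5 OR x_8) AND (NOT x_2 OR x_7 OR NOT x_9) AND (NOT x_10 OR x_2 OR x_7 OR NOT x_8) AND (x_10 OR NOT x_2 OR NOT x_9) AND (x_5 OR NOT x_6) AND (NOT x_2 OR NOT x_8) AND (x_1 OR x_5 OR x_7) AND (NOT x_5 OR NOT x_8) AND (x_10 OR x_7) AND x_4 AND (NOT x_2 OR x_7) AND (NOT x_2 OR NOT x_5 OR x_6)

x_1 = True, x_2 = False, x_3 = False, x_4 = True, x_5 = True, x_6 = False, x_7 = True, x_8 = False, x_9 = False, x_10 = True

Unit clause (x_4) forces x_4 = True.
In (NOT x_4 OR NOT x_8) only NOT x_8 is left, so x_8 = False.
In (x_8 OR NOT x_9) only NOT x_9 is left, so x_9 = False.
Try x_1 = False:
  (x_1 OR x_2) forces x_2 = True.
  clause (x_1 OR NOT x_2 OR NOT x_4) is falsified — backtrack.
So x_1 = True.
  then (NOT x_1 OR NOT x_6 OR x_9) forces x_6 = False.
  then (x_5 OR x_6) forces x_5 = True.
  then (x_6 OR x_7) forces x_7 = True.
  then (NOT x_2 OR NOT x_5 OR x_6) forces x_2 = False.
  then (x_2 OR NOT x_3 OR x_6) forces x_3 = False.
Set x_10 = True.
All clauses satisfied.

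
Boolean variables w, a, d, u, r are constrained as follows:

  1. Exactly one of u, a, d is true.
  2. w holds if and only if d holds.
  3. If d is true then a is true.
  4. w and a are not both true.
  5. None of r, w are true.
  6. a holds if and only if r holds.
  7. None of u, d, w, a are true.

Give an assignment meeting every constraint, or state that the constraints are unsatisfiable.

Case a = True:
  Constraint (7) is violated (a=T) — contradiction.
Case a = False:
  (3) with a=F forces d = False.
  (1) with a=F, d=F forces u = True.
  Constraint (7) is violated (u=T) — contradiction.
Both cases fail — unsatisfiable.

Unsatisfiable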